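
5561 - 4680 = 881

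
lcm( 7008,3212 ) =77088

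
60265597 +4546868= 64812465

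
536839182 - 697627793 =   -  160788611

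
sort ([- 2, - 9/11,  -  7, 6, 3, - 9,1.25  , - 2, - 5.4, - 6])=[ - 9, - 7, - 6,- 5.4, - 2, - 2, - 9/11 , 1.25,3 , 6]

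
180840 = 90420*2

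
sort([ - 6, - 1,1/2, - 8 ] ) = [ - 8, - 6,-1,1/2 ] 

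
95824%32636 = 30552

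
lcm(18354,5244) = 36708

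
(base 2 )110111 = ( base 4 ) 313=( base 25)25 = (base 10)55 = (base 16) 37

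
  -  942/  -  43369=942/43369 = 0.02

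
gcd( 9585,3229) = 1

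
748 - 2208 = -1460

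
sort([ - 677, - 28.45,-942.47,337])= [-942.47, - 677, - 28.45, 337]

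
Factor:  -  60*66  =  -2^3 * 3^2*5^1*11^1 = - 3960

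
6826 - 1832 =4994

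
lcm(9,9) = 9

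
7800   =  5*1560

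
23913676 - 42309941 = -18396265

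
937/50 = 937/50 = 18.74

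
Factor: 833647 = 37^1*22531^1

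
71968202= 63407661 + 8560541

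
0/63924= 0   =  0.00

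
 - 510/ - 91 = 5+55/91=5.60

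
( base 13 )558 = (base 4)32112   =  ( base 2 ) 1110010110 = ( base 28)14m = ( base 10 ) 918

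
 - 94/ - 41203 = 94/41203 =0.00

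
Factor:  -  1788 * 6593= - 11788284=-2^2*3^1*19^1*149^1*347^1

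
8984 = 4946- -4038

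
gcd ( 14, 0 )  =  14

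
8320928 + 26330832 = 34651760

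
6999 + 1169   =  8168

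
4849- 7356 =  - 2507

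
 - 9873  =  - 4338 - 5535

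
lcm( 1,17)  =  17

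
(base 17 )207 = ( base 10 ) 585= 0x249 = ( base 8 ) 1111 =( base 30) jf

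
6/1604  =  3/802 = 0.00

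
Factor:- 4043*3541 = -14316263= - 13^1*311^1*3541^1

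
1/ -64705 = -1 + 64704/64705   =  - 0.00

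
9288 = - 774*( -12) 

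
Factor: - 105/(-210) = 1/2 = 2^(-1 )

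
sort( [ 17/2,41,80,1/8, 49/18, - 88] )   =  [  -  88, 1/8, 49/18,17/2 , 41, 80]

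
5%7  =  5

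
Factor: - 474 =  - 2^1*3^1*79^1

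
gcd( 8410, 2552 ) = 58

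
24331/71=342+49/71=342.69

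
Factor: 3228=2^2*3^1*269^1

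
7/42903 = 1/6129= 0.00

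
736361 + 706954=1443315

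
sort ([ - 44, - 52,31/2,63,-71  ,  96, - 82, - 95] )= [  -  95, - 82, - 71,-52, - 44,31/2, 63, 96 ]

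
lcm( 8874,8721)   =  505818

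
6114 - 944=5170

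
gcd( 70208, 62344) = 8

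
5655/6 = 942 +1/2 = 942.50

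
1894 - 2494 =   -  600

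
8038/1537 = 5 + 353/1537 = 5.23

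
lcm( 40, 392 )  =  1960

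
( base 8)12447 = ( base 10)5415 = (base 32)597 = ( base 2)1010100100111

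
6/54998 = 3/27499 = 0.00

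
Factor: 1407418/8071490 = 5^ (  -  1) * 7^( - 1)*67^( - 1)*1721^ ( - 1 )*703709^1 = 703709/4035745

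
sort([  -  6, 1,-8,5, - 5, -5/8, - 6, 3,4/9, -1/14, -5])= [ - 8,  -  6,-6, - 5, - 5, - 5/8, - 1/14, 4/9,1, 3,5]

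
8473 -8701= - 228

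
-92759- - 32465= -60294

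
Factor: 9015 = 3^1*5^1*601^1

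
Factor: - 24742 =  - 2^1*89^1*139^1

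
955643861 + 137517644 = 1093161505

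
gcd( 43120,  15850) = 10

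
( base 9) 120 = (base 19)54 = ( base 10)99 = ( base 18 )59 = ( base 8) 143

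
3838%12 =10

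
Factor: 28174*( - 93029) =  - 2^1*41^1*2269^1*14087^1 = - 2620999046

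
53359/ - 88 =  - 607 + 57/88=- 606.35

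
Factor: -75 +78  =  3 = 3^1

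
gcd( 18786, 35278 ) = 62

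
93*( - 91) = -8463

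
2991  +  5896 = 8887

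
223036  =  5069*44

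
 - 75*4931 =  - 369825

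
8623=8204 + 419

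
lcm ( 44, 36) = 396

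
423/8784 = 47/976 = 0.05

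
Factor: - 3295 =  -5^1*659^1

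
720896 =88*8192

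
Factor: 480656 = 2^4* 11^1 * 2731^1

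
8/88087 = 8/88087 = 0.00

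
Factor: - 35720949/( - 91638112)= 2^( - 5)*3^1*11^1*131^1*383^( - 1)*7477^( - 1)*8263^1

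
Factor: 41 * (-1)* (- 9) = 369 = 3^2 * 41^1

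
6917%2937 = 1043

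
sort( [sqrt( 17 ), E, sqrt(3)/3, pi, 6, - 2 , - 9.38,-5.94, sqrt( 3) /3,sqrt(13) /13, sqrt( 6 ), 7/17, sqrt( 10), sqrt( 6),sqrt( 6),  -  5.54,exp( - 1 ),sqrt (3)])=[ - 9.38, - 5.94, - 5.54, - 2 , sqrt( 13)/13, exp( - 1), 7/17, sqrt(3) /3,sqrt( 3 ) /3,  sqrt ( 3),  sqrt(6 ),  sqrt( 6),sqrt( 6), E , pi,sqrt(10 ),sqrt( 17), 6]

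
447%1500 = 447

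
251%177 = 74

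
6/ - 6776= - 3/3388 = -  0.00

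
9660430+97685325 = 107345755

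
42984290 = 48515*886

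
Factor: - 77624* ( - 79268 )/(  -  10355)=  - 323847328/545 =-2^5*5^ (-1 )*7^1*31^1*  109^( - 1)*149^1*313^1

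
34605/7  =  34605/7 =4943.57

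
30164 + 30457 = 60621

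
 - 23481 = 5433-28914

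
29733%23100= 6633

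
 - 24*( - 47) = 1128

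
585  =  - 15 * ( - 39)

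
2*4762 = 9524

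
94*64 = 6016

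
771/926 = 771/926 = 0.83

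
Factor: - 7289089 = -47^1 * 155087^1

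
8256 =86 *96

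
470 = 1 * 470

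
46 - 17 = 29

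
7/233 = 7/233 = 0.03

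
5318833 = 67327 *79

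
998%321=35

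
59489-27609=31880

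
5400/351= 200/13 = 15.38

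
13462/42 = 6731/21 =320.52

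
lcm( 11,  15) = 165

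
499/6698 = 499/6698 = 0.07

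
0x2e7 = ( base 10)743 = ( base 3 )1000112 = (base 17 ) 29C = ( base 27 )10E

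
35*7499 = 262465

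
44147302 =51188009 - 7040707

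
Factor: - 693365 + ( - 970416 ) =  - 1663781= - 7^1*237683^1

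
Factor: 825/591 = 275/197 = 5^2*11^1 * 197^(-1 )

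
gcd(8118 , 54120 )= 2706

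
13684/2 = 6842 = 6842.00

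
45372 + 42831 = 88203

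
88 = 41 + 47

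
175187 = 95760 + 79427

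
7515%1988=1551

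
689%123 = 74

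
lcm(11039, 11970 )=993510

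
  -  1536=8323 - 9859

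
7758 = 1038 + 6720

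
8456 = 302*28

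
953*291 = 277323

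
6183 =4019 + 2164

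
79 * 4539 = 358581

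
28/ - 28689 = -1+28661/28689 = - 0.00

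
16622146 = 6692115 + 9930031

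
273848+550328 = 824176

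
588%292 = 4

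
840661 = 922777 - 82116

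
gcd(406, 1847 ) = 1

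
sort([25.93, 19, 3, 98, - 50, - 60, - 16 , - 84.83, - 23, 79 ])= [ - 84.83,-60, - 50,-23, - 16 , 3, 19,  25.93, 79 , 98] 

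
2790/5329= 2790/5329 = 0.52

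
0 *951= 0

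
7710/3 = 2570 = 2570.00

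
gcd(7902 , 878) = 878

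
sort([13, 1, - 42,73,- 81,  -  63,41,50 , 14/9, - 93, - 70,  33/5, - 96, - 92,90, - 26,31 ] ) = [-96, - 93, - 92, - 81,-70, - 63, - 42,  -  26,1,14/9,33/5, 13,  31,41, 50,73,90]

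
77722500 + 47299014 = 125021514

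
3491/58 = 60 + 11/58 = 60.19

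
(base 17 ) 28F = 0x2D9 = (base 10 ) 729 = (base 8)1331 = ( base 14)3a1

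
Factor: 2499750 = 2^1 * 3^2*5^3 * 11^1*101^1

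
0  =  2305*0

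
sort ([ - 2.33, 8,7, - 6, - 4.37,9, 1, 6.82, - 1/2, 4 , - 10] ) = [ - 10, -6, - 4.37, - 2.33, - 1/2, 1,4, 6.82, 7,8, 9 ]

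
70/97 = 70/97 = 0.72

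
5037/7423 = 5037/7423 = 0.68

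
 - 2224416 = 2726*( - 816)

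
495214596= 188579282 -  - 306635314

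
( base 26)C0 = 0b100111000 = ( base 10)312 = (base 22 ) e4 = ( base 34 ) 96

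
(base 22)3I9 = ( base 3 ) 2112210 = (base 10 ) 1857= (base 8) 3501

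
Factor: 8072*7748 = 62541856 = 2^5*13^1*149^1*1009^1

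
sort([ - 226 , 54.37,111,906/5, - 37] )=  [-226,-37 , 54.37, 111, 906/5 ]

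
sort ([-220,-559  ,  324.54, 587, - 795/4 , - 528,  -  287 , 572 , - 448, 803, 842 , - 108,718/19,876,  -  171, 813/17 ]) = [ - 559, - 528, - 448, - 287, - 220,-795/4, - 171, - 108, 718/19, 813/17 , 324.54,  572, 587, 803, 842, 876] 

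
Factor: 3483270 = 2^1*3^3*5^1*7^1*19^1 * 97^1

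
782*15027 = 11751114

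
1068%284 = 216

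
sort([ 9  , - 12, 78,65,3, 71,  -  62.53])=[ - 62.53,-12, 3 , 9, 65,71, 78] 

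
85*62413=5305105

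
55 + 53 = 108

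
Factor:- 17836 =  - 2^2*7^3*13^1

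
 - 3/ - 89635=3/89635= 0.00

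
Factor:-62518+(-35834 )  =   - 2^4*3^2*683^1 = - 98352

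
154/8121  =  154/8121 = 0.02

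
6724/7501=6724/7501 = 0.90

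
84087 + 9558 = 93645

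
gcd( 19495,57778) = 7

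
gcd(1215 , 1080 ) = 135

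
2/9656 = 1/4828 = 0.00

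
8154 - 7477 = 677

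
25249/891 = 25249/891= 28.34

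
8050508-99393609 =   -  91343101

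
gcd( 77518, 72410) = 2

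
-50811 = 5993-56804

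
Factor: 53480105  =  5^1 * 7^1*769^1*1987^1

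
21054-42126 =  - 21072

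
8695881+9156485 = 17852366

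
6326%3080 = 166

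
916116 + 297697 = 1213813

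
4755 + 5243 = 9998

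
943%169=98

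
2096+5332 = 7428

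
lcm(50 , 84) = 2100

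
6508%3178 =152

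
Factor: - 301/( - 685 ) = 5^( - 1 )  *7^1 * 43^1 * 137^( - 1) 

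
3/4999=3/4999 = 0.00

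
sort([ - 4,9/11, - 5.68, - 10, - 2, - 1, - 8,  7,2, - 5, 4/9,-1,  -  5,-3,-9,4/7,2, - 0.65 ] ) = [ - 10,-9, - 8, - 5.68,-5,-5 , - 4  , - 3, - 2, - 1, - 1 ,-0.65,4/9,4/7,9/11,2,2,7]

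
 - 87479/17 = -5146 + 3/17 = - 5145.82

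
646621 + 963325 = 1609946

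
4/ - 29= - 4/29 = - 0.14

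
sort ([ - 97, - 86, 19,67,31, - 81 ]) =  [ - 97, - 86, - 81, 19,  31,67 ] 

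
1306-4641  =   - 3335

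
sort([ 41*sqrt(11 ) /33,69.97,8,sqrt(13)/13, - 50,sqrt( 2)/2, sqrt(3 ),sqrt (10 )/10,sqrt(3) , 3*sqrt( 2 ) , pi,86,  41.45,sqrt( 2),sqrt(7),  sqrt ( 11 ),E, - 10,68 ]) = [ - 50,  -  10,  sqrt(13) /13,sqrt( 10 ) /10,sqrt( 2)/2, sqrt(2 ),sqrt( 3),sqrt( 3),sqrt( 7 ), E,pi,sqrt(11),41*sqrt ( 11)/33, 3*sqrt( 2 ), 8,41.45, 68, 69.97,86]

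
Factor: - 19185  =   - 3^1* 5^1*1279^1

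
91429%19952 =11621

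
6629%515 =449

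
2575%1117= 341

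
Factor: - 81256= - 2^3*7^1*1451^1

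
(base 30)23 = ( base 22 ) 2j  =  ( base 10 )63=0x3f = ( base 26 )2B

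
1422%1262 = 160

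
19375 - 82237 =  - 62862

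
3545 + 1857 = 5402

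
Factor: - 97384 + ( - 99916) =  - 197300 = -2^2*5^2*  1973^1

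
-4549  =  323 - 4872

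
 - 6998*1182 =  - 8271636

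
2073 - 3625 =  - 1552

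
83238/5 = 83238/5 = 16647.60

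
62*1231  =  76322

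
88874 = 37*2402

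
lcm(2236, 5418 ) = 140868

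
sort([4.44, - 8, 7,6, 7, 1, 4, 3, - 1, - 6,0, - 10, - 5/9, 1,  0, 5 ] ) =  [ - 10, - 8, - 6, - 1, - 5/9,0,  0, 1, 1,  3,  4, 4.44 , 5, 6, 7 , 7] 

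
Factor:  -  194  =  -2^1* 97^1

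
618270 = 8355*74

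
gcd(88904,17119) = 1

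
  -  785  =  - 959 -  - 174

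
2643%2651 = 2643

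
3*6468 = 19404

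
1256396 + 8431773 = 9688169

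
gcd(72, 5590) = 2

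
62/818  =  31/409  =  0.08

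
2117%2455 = 2117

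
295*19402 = 5723590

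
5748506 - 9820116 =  - 4071610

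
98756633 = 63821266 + 34935367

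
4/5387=4/5387 = 0.00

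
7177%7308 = 7177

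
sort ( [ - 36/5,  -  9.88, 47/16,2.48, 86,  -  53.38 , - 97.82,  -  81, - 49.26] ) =[ - 97.82,-81,-53.38,-49.26, - 9.88,-36/5, 2.48,47/16, 86]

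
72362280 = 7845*9224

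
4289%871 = 805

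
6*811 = 4866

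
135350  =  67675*2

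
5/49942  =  5/49942 = 0.00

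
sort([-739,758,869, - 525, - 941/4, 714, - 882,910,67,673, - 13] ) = [ - 882, - 739,-525 ,-941/4,-13,67, 673, 714, 758,869, 910 ]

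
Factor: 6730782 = 2^1*3^1*31^1 * 36187^1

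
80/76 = 20/19 = 1.05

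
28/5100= 7/1275 = 0.01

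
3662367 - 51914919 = -48252552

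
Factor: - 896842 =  - 2^1*448421^1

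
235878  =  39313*6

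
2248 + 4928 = 7176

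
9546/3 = 3182 =3182.00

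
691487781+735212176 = 1426699957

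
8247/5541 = 1 + 902/1847 = 1.49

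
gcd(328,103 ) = 1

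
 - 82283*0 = 0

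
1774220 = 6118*290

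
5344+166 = 5510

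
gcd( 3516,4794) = 6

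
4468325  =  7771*575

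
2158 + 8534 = 10692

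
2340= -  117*(-20) 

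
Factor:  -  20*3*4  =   - 2^4*3^1*5^1 =-240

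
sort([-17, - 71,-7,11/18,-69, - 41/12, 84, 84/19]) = [ - 71, - 69, - 17, - 7, - 41/12,11/18, 84/19, 84]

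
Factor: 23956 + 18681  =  42637 = 7^1*6091^1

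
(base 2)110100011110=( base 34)2uq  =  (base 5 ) 101413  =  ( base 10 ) 3358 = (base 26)4P4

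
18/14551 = 18/14551 = 0.00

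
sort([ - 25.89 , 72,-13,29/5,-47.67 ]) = [ - 47.67 ,  -  25.89,-13 , 29/5 , 72 ] 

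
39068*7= 273476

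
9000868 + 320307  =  9321175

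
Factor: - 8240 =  - 2^4*5^1*103^1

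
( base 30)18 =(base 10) 38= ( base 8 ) 46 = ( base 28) 1a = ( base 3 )1102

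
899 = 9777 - 8878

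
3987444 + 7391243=11378687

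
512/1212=128/303 = 0.42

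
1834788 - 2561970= - 727182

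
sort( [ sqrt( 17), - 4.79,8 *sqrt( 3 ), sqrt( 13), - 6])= [ - 6 , - 4.79,sqrt( 13), sqrt(17 ),8*sqrt( 3) ]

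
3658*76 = 278008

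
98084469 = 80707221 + 17377248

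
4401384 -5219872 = - 818488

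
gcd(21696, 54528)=192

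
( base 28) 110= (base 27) 132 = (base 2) 1100101100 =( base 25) 17C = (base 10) 812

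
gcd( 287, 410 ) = 41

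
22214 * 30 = 666420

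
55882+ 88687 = 144569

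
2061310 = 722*2855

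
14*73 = 1022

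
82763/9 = 9195 + 8/9 = 9195.89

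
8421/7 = 1203 = 1203.00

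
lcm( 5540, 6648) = 33240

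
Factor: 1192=2^3*149^1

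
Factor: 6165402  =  2^1*3^1*1027567^1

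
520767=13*40059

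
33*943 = 31119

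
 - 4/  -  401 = 4/401 =0.01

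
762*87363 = 66570606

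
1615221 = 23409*69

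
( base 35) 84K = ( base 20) 14i0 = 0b10011011101000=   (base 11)7535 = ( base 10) 9960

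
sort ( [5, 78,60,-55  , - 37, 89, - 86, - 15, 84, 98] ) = [ - 86, - 55, - 37, - 15, 5, 60, 78,84, 89,98] 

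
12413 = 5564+6849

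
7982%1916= 318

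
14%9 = 5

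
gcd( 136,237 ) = 1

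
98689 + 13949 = 112638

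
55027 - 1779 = 53248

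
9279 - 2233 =7046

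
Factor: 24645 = 3^1 * 5^1 * 31^1*53^1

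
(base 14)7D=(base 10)111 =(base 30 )3l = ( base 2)1101111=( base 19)5g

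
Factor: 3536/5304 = 2/3  =  2^1 * 3^(-1 ) 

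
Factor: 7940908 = 2^2*1985227^1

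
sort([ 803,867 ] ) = [ 803, 867 ] 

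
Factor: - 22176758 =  - 2^1*11088379^1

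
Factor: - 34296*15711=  - 538824456 = - 2^3*3^2*1429^1*5237^1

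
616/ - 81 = - 8 + 32/81  =  -7.60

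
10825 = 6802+4023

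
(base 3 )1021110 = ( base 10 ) 930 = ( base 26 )19k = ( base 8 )1642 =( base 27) 17C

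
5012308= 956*5243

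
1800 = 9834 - 8034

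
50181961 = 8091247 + 42090714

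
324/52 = 6  +  3/13 = 6.23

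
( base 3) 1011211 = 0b1101011011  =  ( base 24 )1BJ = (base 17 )2g9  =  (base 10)859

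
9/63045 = 1/7005 = 0.00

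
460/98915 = 92/19783 = 0.00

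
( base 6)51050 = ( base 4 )1221012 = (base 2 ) 1101001000110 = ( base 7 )25416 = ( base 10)6726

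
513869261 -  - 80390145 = 594259406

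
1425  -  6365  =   -4940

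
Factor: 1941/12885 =5^(-1 )*647^1*859^( - 1) = 647/4295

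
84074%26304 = 5162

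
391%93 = 19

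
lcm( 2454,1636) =4908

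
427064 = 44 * 9706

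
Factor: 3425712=2^4*3^1*23^1*29^1*107^1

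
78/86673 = 26/28891 = 0.00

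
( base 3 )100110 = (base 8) 377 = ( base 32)7v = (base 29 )8n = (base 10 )255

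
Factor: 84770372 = 2^2*43^1*  541^1 * 911^1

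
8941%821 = 731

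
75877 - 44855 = 31022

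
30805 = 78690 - 47885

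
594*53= 31482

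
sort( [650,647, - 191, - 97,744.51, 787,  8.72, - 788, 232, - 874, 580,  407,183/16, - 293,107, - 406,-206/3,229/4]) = [ - 874,-788, - 406, - 293, - 191,-97, - 206/3,8.72,183/16,  229/4, 107,232,407,580, 647, 650, 744.51,787]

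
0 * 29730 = 0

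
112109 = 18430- - 93679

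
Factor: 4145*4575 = 3^1 * 5^3*61^1*829^1 = 18963375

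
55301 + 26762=82063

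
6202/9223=6202/9223  =  0.67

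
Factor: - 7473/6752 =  - 2^( - 5 )*3^1*47^1*53^1*211^( - 1)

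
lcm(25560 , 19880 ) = 178920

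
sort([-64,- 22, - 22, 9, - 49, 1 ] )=[ - 64,-49, - 22, - 22,1, 9 ]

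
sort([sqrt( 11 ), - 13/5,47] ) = [ - 13/5, sqrt (11 ), 47 ] 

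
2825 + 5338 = 8163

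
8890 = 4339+4551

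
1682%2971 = 1682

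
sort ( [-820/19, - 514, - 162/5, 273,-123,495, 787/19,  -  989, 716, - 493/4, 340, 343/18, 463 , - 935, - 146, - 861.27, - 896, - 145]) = [ - 989, - 935, - 896, - 861.27, - 514,-146,-145,-493/4,-123, - 820/19,- 162/5, 343/18, 787/19, 273,340, 463 , 495,716 ]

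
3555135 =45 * 79003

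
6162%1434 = 426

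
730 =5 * 146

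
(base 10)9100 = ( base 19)163I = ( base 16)238C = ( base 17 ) 1e85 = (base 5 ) 242400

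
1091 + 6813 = 7904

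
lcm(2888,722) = 2888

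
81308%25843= 3779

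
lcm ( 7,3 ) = 21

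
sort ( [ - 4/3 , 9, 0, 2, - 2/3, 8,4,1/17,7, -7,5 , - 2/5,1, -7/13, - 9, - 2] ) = [-9, - 7,  -  2 , - 4/3,  -  2/3, -7/13, - 2/5, 0,1/17, 1,2,  4, 5,7,8, 9] 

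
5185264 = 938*5528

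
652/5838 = 326/2919 = 0.11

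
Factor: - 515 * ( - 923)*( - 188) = - 89364860 = -  2^2*5^1*13^1*47^1*71^1*103^1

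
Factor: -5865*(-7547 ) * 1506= 66660311430 =2^1 * 3^2*5^1*17^1*23^1*251^1*7547^1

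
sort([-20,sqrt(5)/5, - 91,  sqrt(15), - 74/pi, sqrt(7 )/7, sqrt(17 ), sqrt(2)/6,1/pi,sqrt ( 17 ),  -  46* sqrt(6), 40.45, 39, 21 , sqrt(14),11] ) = [  -  46 * sqrt(6),  -  91,  -  74/pi, - 20, sqrt (2)/6, 1/pi,sqrt (7 )/7, sqrt(5) /5, sqrt(14 ), sqrt(  15 ),sqrt( 17),sqrt( 17), 11,  21, 39, 40.45]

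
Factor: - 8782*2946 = - 25871772 = - 2^2*3^1*491^1*4391^1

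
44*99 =4356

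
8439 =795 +7644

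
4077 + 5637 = 9714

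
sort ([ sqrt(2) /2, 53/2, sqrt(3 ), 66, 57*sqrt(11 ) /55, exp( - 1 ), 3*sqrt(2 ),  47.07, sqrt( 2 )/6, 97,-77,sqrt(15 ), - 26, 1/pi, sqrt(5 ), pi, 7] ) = [-77,  -  26, sqrt(2)/6, 1/pi,  exp( - 1 ), sqrt(2 )/2,sqrt(3 ), sqrt(5), pi,57*sqrt(11) /55, sqrt(15) , 3 * sqrt( 2 ), 7, 53/2  ,  47.07, 66, 97 ]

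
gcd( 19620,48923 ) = 1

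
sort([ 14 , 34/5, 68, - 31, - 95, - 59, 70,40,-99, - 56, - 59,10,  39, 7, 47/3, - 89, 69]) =[ - 99, - 95, - 89,-59, - 59,- 56, - 31,34/5,7, 10, 14, 47/3,39,40, 68 , 69,70]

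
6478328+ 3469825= 9948153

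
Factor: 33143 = 11^1*23^1*131^1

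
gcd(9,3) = 3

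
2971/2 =2971/2 = 1485.50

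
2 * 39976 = 79952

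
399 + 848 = 1247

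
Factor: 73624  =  2^3 * 9203^1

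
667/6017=667/6017 = 0.11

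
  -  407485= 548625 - 956110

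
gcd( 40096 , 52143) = 7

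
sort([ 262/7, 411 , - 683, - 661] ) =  [-683,-661, 262/7,411]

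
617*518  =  319606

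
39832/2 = 19916 = 19916.00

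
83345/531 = 83345/531 = 156.96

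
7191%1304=671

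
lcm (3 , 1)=3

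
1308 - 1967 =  - 659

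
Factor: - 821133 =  - 3^2*91237^1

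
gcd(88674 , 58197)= 3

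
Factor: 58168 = 2^3*11^1*661^1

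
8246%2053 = 34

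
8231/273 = 30 + 41/273 = 30.15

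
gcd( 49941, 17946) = 9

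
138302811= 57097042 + 81205769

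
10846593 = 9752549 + 1094044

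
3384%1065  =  189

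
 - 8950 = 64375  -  73325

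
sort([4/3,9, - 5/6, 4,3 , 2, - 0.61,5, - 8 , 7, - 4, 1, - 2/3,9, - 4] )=[-8, - 4, - 4, - 5/6, - 2/3, - 0.61, 1,  4/3, 2, 3,4,  5,  7,9,9 ]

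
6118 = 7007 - 889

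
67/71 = 67/71 = 0.94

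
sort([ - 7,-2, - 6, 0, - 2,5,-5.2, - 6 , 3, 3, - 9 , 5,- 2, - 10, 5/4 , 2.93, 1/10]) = [ - 10,-9, -7,-6, - 6, - 5.2, - 2, - 2, - 2, 0, 1/10, 5/4, 2.93 , 3,  3,  5 , 5]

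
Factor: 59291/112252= 2^( - 2 )*7^( - 1 )*19^( - 1)*281^1 = 281/532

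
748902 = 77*9726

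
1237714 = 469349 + 768365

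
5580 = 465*12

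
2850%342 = 114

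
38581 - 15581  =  23000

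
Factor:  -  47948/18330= - 23974/9165 = -  2^1*3^( - 1)*5^(-1)*13^(-1)*47^( - 1) *11987^1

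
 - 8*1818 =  - 14544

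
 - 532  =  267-799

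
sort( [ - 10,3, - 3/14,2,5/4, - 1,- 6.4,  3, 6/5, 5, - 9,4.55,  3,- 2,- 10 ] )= [ - 10, - 10, - 9, - 6.4, - 2, - 1, - 3/14 , 6/5,  5/4,2  ,  3, 3,  3,4.55,5 ]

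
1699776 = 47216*36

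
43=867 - 824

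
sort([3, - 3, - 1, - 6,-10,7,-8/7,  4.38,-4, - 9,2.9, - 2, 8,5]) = [ - 10, - 9, - 6, - 4, - 3, - 2, - 8/7, - 1 , 2.9, 3, 4.38,5,7, 8]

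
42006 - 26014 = 15992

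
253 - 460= -207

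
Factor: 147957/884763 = 149/891 = 3^( - 4)*11^ ( - 1 ) * 149^1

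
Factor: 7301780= 2^2*5^1*365089^1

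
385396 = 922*418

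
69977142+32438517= 102415659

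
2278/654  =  1139/327 = 3.48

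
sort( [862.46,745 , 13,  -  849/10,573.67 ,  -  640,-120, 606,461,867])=[  -  640,- 120, - 849/10,13,461,573.67, 606, 745,862.46 , 867] 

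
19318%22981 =19318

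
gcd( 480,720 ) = 240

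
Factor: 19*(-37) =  - 703 = -  19^1*37^1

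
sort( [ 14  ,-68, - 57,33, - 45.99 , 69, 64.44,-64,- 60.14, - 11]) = [- 68, - 64, - 60.14,-57,  -  45.99, - 11 , 14, 33, 64.44,69]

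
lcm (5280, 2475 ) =79200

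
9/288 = 1/32=0.03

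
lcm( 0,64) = 0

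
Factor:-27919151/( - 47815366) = 2^( - 1 )*13^1*17^1*19^1*61^1 * 109^1 * 3167^( - 1) * 7549^( - 1)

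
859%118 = 33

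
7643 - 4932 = 2711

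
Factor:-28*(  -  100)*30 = 84000 = 2^5*3^1*5^3*7^1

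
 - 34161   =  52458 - 86619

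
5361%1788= 1785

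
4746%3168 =1578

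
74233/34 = 2183+11/34 = 2183.32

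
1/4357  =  1/4357 = 0.00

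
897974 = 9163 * 98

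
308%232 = 76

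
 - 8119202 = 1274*( - 6373)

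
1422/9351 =158/1039 = 0.15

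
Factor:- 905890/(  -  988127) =2^1*5^1*7^ (-1 )*157^1*577^1*141161^( - 1 )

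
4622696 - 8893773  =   - 4271077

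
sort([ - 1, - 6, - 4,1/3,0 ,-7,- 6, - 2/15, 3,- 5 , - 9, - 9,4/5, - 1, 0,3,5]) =[ - 9,-9, - 7, - 6, - 6,  -  5, - 4, - 1, -1, - 2/15,0,  0,1/3,4/5,3,3 , 5] 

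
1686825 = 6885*245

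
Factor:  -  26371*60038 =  -1583262098 = - 2^1 * 11^1*2729^1*26371^1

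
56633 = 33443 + 23190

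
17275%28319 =17275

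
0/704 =0 = 0.00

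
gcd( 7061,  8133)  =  1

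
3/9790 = 3/9790 = 0.00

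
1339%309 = 103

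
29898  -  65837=-35939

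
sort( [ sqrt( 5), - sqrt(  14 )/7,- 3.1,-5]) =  [  -  5, - 3.1, - sqrt(14) /7,sqrt( 5 )]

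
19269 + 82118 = 101387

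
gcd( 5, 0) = 5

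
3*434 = 1302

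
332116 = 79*4204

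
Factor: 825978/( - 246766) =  - 412989/123383=- 3^1*13^ ( - 1 )*29^1*47^1*101^1*9491^( - 1)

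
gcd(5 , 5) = 5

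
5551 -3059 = 2492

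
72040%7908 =868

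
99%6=3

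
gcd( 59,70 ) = 1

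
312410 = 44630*7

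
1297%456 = 385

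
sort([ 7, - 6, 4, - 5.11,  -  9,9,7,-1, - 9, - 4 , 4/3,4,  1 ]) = [ - 9, - 9, - 6,-5.11,-4,-1,1,4/3 , 4,4,7,7,9]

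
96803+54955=151758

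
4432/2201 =2 + 30/2201 = 2.01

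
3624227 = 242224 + 3382003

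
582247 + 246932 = 829179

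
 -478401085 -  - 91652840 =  - 386748245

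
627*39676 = 24876852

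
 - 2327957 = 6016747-8344704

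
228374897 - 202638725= 25736172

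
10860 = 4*2715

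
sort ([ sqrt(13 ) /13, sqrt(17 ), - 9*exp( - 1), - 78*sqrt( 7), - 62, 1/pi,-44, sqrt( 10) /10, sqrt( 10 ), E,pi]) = [ - 78*sqrt ( 7 ), - 62, - 44, - 9 * exp( - 1),sqrt( 13) /13,sqrt( 10)/10, 1/pi,  E, pi, sqrt( 10), sqrt( 17) ]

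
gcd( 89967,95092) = 1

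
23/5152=1/224=0.00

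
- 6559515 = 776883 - 7336398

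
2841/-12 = -237 + 1/4 = -236.75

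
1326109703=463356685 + 862753018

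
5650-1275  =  4375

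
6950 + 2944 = 9894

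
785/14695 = 157/2939 = 0.05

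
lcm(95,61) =5795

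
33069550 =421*78550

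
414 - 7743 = - 7329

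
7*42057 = 294399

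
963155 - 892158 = 70997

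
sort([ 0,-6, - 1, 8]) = [-6, - 1,  0,8 ]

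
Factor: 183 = 3^1*61^1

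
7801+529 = 8330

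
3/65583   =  1/21861=0.00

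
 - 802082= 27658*( - 29) 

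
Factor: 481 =13^1*37^1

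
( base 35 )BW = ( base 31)DE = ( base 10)417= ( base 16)1A1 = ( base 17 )179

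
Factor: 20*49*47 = 2^2*5^1*7^2*47^1 = 46060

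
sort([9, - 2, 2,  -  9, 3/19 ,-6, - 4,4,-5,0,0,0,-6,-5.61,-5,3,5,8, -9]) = [-9,-9,-6 , - 6,-5.61, - 5,-5, - 4, - 2, 0,0,0,3/19, 2,3 , 4 , 5,8,  9 ]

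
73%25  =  23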